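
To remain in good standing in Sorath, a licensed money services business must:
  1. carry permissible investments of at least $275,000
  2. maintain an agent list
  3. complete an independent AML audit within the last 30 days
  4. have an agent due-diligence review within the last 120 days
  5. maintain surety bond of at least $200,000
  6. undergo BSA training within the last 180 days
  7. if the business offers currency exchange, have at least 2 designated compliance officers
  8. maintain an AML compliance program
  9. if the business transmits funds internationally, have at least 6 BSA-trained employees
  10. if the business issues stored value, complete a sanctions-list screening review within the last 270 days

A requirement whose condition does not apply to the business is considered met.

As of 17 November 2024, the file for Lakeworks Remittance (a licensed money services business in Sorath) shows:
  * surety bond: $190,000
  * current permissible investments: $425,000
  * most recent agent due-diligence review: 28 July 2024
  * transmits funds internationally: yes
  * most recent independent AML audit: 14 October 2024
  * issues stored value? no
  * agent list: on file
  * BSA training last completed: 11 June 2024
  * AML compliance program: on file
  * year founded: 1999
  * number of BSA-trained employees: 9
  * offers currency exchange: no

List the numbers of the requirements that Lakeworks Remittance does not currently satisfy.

1. permissible investments $425,000 ≥ $275,000 → met
2. agent list present → met
3. independent AML audit 34 days ago vs limit 30 → not met
4. agent due-diligence review 112 days ago vs limit 120 → met
5. surety bond $190,000 < $200,000 → not met
6. BSA training 159 days ago vs limit 180 → met
7. condition 'offers currency exchange' does not hold → requirement n/a → met
8. AML compliance program present → met
9. condition 'transmits funds internationally' holds; BSA-trained employees 9 ≥ 6 → met
10. condition 'issues stored value' does not hold → requirement n/a → met
Not met: 3, 5

3, 5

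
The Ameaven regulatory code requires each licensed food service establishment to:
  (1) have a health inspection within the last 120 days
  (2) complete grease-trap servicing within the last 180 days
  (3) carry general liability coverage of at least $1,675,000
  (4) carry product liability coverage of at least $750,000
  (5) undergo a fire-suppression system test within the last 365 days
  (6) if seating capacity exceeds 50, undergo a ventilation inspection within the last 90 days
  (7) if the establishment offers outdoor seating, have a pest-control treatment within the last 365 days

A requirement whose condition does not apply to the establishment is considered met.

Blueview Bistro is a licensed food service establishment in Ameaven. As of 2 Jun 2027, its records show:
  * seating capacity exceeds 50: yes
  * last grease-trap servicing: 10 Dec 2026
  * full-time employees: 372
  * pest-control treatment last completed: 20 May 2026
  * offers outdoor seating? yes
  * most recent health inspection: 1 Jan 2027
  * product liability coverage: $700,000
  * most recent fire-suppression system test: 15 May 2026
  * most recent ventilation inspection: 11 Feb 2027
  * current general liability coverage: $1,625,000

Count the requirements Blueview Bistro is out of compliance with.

6

1. health inspection 152 days ago vs limit 120 → not met
2. grease-trap servicing 174 days ago vs limit 180 → met
3. general liability coverage $1,625,000 < $1,675,000 → not met
4. product liability coverage $700,000 < $750,000 → not met
5. fire-suppression system test 383 days ago vs limit 365 → not met
6. condition 'seating capacity exceeds 50' holds; ventilation inspection 111 days ago vs limit 90 → not met
7. condition 'offers outdoor seating' holds; pest-control treatment 378 days ago vs limit 365 → not met
Not met: 6 of 7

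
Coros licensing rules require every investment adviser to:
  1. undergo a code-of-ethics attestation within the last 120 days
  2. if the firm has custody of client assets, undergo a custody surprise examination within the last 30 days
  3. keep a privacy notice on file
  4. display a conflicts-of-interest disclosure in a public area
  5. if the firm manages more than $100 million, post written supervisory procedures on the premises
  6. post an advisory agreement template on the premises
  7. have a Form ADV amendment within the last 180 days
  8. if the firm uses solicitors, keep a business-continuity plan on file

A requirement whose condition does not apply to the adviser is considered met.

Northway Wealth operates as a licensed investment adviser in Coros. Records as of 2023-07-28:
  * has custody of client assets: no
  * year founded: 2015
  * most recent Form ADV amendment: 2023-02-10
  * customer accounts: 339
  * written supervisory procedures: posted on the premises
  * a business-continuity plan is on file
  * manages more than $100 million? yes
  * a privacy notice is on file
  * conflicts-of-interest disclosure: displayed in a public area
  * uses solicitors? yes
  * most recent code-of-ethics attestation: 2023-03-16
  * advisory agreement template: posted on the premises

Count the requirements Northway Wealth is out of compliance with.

1. code-of-ethics attestation 134 days ago vs limit 120 → not met
2. condition 'has custody of client assets' does not hold → requirement n/a → met
3. privacy notice present → met
4. conflicts-of-interest disclosure present → met
5. condition 'manages more than $100 million' holds; written supervisory procedures present → met
6. advisory agreement template present → met
7. Form ADV amendment 168 days ago vs limit 180 → met
8. condition 'uses solicitors' holds; business-continuity plan present → met
Not met: 1 of 8

1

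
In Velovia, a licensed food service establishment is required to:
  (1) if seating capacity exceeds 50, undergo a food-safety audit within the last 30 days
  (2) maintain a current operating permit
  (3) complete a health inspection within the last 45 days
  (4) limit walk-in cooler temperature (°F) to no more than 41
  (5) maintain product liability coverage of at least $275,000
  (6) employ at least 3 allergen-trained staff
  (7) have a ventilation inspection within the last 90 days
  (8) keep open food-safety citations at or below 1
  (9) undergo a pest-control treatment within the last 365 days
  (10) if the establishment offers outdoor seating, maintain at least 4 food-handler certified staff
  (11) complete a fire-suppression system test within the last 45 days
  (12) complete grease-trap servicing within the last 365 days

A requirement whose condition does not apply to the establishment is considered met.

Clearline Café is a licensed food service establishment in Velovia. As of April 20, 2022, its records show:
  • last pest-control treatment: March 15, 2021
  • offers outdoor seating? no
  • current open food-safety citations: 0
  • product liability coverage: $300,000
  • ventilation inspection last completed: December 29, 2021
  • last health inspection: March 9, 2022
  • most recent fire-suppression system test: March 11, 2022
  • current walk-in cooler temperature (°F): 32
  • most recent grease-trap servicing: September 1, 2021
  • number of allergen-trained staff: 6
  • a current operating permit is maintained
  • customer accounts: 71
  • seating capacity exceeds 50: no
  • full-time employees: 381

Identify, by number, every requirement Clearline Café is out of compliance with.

7, 9

1. condition 'seating capacity exceeds 50' does not hold → requirement n/a → met
2. current operating permit present → met
3. health inspection 42 days ago vs limit 45 → met
4. walk-in cooler temperature (°F) 32 ≤ 41 → met
5. product liability coverage $300,000 ≥ $275,000 → met
6. allergen-trained staff 6 ≥ 3 → met
7. ventilation inspection 112 days ago vs limit 90 → not met
8. open food-safety citations 0 ≤ 1 → met
9. pest-control treatment 401 days ago vs limit 365 → not met
10. condition 'offers outdoor seating' does not hold → requirement n/a → met
11. fire-suppression system test 40 days ago vs limit 45 → met
12. grease-trap servicing 231 days ago vs limit 365 → met
Not met: 7, 9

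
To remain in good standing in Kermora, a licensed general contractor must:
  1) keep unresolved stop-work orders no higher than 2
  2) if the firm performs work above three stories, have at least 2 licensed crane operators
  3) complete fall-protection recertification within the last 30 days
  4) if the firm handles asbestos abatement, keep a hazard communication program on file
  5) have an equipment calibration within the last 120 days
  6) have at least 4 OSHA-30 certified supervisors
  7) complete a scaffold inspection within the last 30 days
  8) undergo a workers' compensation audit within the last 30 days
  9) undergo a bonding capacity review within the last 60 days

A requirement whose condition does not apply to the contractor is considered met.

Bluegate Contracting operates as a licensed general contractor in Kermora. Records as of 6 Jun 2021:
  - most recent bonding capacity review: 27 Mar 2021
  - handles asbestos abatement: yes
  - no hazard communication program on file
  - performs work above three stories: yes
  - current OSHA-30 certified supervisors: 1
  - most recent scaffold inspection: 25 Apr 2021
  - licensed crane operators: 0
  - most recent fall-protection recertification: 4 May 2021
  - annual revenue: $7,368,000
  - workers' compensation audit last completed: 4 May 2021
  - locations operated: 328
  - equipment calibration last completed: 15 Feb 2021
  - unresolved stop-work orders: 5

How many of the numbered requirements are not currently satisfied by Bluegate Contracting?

1. unresolved stop-work orders 5 > 2 → not met
2. condition 'performs work above three stories' holds; licensed crane operators 0 < 2 → not met
3. fall-protection recertification 33 days ago vs limit 30 → not met
4. condition 'handles asbestos abatement' holds; hazard communication program absent → not met
5. equipment calibration 111 days ago vs limit 120 → met
6. OSHA-30 certified supervisors 1 < 4 → not met
7. scaffold inspection 42 days ago vs limit 30 → not met
8. workers' compensation audit 33 days ago vs limit 30 → not met
9. bonding capacity review 71 days ago vs limit 60 → not met
Not met: 8 of 9

8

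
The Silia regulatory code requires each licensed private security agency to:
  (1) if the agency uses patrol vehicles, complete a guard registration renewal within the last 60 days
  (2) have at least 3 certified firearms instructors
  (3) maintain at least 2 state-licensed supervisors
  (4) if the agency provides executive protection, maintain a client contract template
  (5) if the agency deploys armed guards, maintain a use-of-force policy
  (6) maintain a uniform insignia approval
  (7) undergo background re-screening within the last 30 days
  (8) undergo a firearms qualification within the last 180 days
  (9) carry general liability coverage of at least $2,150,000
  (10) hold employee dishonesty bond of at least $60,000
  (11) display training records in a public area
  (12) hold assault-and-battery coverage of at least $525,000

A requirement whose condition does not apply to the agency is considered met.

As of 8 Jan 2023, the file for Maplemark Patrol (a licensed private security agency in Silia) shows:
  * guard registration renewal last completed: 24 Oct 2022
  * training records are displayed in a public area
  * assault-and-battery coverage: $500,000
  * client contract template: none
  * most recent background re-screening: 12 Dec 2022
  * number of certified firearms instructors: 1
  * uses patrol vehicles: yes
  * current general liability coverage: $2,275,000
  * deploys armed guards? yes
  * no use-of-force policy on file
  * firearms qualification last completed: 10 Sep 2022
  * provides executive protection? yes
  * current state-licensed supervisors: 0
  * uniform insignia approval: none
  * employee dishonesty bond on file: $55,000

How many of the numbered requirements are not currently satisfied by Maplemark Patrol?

1. condition 'uses patrol vehicles' holds; guard registration renewal 76 days ago vs limit 60 → not met
2. certified firearms instructors 1 < 3 → not met
3. state-licensed supervisors 0 < 2 → not met
4. condition 'provides executive protection' holds; client contract template absent → not met
5. condition 'deploys armed guards' holds; use-of-force policy absent → not met
6. uniform insignia approval absent → not met
7. background re-screening 27 days ago vs limit 30 → met
8. firearms qualification 120 days ago vs limit 180 → met
9. general liability coverage $2,275,000 ≥ $2,150,000 → met
10. employee dishonesty bond $55,000 < $60,000 → not met
11. training records present → met
12. assault-and-battery coverage $500,000 < $525,000 → not met
Not met: 8 of 12

8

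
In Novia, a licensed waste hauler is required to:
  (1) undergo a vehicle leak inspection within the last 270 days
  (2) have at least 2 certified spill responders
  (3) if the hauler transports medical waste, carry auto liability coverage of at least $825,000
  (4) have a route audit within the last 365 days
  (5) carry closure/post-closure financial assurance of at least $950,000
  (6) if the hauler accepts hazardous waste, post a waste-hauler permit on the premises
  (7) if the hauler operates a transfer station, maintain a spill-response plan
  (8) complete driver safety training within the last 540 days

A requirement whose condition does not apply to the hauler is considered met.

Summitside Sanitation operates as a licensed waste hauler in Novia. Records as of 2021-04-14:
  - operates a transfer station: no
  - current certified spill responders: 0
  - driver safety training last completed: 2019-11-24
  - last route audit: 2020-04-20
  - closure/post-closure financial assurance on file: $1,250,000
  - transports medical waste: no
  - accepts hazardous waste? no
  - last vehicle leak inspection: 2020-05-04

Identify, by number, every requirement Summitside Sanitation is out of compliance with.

1. vehicle leak inspection 345 days ago vs limit 270 → not met
2. certified spill responders 0 < 2 → not met
3. condition 'transports medical waste' does not hold → requirement n/a → met
4. route audit 359 days ago vs limit 365 → met
5. closure/post-closure financial assurance $1,250,000 ≥ $950,000 → met
6. condition 'accepts hazardous waste' does not hold → requirement n/a → met
7. condition 'operates a transfer station' does not hold → requirement n/a → met
8. driver safety training 507 days ago vs limit 540 → met
Not met: 1, 2

1, 2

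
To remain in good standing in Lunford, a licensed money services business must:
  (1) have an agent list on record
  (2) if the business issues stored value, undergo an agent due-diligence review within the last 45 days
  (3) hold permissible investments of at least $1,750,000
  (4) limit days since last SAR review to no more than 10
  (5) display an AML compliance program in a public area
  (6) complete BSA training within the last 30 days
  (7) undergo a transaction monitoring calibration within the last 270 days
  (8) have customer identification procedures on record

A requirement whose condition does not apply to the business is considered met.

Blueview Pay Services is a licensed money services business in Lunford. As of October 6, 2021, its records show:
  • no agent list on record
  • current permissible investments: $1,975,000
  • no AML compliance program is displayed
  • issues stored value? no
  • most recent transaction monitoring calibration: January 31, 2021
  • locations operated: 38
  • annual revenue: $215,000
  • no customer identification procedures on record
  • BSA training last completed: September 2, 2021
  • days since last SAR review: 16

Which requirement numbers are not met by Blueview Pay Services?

1, 4, 5, 6, 8

1. agent list absent → not met
2. condition 'issues stored value' does not hold → requirement n/a → met
3. permissible investments $1,975,000 ≥ $1,750,000 → met
4. days since last SAR review 16 > 10 → not met
5. AML compliance program absent → not met
6. BSA training 34 days ago vs limit 30 → not met
7. transaction monitoring calibration 248 days ago vs limit 270 → met
8. customer identification procedures absent → not met
Not met: 1, 4, 5, 6, 8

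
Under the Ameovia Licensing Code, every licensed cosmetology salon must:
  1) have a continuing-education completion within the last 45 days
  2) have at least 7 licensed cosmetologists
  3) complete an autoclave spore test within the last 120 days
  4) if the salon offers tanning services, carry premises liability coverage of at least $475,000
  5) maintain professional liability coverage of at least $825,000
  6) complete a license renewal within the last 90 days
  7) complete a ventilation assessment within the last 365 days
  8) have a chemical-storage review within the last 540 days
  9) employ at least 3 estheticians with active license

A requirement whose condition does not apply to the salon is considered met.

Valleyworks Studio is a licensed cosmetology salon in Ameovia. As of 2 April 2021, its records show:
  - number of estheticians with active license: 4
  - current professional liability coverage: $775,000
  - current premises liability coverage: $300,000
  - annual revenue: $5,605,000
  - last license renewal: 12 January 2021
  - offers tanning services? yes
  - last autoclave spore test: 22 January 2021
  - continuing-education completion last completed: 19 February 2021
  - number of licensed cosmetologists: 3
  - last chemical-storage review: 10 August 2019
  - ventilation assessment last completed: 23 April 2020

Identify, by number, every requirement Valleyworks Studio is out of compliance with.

2, 4, 5, 8

1. continuing-education completion 42 days ago vs limit 45 → met
2. licensed cosmetologists 3 < 7 → not met
3. autoclave spore test 70 days ago vs limit 120 → met
4. condition 'offers tanning services' holds; premises liability coverage $300,000 < $475,000 → not met
5. professional liability coverage $775,000 < $825,000 → not met
6. license renewal 80 days ago vs limit 90 → met
7. ventilation assessment 344 days ago vs limit 365 → met
8. chemical-storage review 601 days ago vs limit 540 → not met
9. estheticians with active license 4 ≥ 3 → met
Not met: 2, 4, 5, 8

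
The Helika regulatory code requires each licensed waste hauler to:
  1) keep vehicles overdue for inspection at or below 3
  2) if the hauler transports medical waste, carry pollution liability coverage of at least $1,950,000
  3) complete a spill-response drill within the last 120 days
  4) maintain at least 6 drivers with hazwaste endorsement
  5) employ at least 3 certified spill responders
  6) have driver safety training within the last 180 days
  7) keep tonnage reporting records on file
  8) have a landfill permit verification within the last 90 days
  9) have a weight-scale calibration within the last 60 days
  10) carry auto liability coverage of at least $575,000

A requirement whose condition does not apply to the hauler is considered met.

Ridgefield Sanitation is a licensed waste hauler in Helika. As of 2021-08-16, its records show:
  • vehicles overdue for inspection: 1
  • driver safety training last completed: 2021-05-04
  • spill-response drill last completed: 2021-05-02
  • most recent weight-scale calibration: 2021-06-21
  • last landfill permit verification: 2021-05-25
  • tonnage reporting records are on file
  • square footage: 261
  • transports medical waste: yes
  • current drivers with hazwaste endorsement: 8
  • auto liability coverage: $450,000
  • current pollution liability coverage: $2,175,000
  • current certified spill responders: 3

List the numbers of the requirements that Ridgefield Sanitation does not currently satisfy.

10

1. vehicles overdue for inspection 1 ≤ 3 → met
2. condition 'transports medical waste' holds; pollution liability coverage $2,175,000 ≥ $1,950,000 → met
3. spill-response drill 106 days ago vs limit 120 → met
4. drivers with hazwaste endorsement 8 ≥ 6 → met
5. certified spill responders 3 ≥ 3 → met
6. driver safety training 104 days ago vs limit 180 → met
7. tonnage reporting records present → met
8. landfill permit verification 83 days ago vs limit 90 → met
9. weight-scale calibration 56 days ago vs limit 60 → met
10. auto liability coverage $450,000 < $575,000 → not met
Not met: 10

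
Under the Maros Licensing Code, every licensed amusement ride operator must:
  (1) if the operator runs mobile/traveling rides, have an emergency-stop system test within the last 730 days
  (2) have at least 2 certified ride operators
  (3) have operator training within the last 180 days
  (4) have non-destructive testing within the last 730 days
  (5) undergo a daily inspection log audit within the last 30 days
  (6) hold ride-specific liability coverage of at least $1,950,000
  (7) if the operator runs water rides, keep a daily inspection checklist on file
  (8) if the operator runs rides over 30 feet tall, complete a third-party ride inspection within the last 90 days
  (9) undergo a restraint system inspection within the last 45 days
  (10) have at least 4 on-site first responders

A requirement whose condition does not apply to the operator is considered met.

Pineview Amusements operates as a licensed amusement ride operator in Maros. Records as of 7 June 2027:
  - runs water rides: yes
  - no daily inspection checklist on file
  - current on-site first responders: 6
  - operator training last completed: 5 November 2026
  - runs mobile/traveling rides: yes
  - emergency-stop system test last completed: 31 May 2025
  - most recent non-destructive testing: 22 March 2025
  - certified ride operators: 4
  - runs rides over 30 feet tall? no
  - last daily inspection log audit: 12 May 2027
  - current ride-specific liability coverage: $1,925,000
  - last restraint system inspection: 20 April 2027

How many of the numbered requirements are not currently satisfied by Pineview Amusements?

6

1. condition 'runs mobile/traveling rides' holds; emergency-stop system test 737 days ago vs limit 730 → not met
2. certified ride operators 4 ≥ 2 → met
3. operator training 214 days ago vs limit 180 → not met
4. non-destructive testing 807 days ago vs limit 730 → not met
5. daily inspection log audit 26 days ago vs limit 30 → met
6. ride-specific liability coverage $1,925,000 < $1,950,000 → not met
7. condition 'runs water rides' holds; daily inspection checklist absent → not met
8. condition 'runs rides over 30 feet tall' does not hold → requirement n/a → met
9. restraint system inspection 48 days ago vs limit 45 → not met
10. on-site first responders 6 ≥ 4 → met
Not met: 6 of 10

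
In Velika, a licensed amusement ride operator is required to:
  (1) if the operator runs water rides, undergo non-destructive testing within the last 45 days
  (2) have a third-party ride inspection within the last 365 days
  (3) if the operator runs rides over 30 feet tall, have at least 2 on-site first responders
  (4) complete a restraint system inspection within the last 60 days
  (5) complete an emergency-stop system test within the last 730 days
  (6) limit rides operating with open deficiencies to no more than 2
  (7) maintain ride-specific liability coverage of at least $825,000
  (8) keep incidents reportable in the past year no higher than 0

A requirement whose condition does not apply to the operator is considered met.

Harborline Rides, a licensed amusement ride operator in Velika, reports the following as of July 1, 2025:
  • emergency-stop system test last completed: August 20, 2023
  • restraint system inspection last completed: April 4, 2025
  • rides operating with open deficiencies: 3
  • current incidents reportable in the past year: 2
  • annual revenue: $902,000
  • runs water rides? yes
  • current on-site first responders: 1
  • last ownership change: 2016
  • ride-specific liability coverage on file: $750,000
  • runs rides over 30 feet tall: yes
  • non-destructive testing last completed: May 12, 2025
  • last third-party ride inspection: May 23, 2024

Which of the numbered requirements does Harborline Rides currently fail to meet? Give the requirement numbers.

1. condition 'runs water rides' holds; non-destructive testing 50 days ago vs limit 45 → not met
2. third-party ride inspection 404 days ago vs limit 365 → not met
3. condition 'runs rides over 30 feet tall' holds; on-site first responders 1 < 2 → not met
4. restraint system inspection 88 days ago vs limit 60 → not met
5. emergency-stop system test 681 days ago vs limit 730 → met
6. rides operating with open deficiencies 3 > 2 → not met
7. ride-specific liability coverage $750,000 < $825,000 → not met
8. incidents reportable in the past year 2 > 0 → not met
Not met: 1, 2, 3, 4, 6, 7, 8

1, 2, 3, 4, 6, 7, 8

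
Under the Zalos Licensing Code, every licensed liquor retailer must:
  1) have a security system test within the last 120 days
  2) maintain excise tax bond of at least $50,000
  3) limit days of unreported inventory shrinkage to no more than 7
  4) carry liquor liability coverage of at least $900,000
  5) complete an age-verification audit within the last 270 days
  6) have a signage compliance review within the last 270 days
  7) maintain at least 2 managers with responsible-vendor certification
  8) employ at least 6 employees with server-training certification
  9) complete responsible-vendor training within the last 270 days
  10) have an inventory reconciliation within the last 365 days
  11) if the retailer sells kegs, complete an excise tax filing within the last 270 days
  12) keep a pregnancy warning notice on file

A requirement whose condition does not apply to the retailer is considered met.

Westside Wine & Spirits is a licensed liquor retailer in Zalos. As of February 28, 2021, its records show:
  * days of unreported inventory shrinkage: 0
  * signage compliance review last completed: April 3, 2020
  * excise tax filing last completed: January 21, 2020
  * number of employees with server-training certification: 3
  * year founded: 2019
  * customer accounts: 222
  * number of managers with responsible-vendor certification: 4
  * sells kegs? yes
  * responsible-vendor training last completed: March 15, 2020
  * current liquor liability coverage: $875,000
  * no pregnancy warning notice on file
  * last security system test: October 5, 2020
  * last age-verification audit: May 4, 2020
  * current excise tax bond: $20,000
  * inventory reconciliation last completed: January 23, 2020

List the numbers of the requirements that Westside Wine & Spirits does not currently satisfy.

1, 2, 4, 5, 6, 8, 9, 10, 11, 12

1. security system test 146 days ago vs limit 120 → not met
2. excise tax bond $20,000 < $50,000 → not met
3. days of unreported inventory shrinkage 0 ≤ 7 → met
4. liquor liability coverage $875,000 < $900,000 → not met
5. age-verification audit 300 days ago vs limit 270 → not met
6. signage compliance review 331 days ago vs limit 270 → not met
7. managers with responsible-vendor certification 4 ≥ 2 → met
8. employees with server-training certification 3 < 6 → not met
9. responsible-vendor training 350 days ago vs limit 270 → not met
10. inventory reconciliation 402 days ago vs limit 365 → not met
11. condition 'sells kegs' holds; excise tax filing 404 days ago vs limit 270 → not met
12. pregnancy warning notice absent → not met
Not met: 1, 2, 4, 5, 6, 8, 9, 10, 11, 12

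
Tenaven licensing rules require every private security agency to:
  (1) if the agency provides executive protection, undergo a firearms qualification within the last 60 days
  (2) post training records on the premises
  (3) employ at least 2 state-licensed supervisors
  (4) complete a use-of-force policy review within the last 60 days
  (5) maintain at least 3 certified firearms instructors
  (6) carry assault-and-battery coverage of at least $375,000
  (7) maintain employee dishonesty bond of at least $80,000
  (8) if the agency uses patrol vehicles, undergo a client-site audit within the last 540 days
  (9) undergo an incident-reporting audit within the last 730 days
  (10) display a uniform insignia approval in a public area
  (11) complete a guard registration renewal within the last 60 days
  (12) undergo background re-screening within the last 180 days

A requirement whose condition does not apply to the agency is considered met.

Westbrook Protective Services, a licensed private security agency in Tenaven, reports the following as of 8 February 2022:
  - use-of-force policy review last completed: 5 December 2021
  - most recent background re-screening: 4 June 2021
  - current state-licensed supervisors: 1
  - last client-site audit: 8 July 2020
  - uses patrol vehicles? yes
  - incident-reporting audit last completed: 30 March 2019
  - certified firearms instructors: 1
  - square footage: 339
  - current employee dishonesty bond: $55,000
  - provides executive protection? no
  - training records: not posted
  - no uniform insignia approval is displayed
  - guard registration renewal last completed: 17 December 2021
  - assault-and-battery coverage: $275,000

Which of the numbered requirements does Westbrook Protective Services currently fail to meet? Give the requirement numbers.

2, 3, 4, 5, 6, 7, 8, 9, 10, 12

1. condition 'provides executive protection' does not hold → requirement n/a → met
2. training records absent → not met
3. state-licensed supervisors 1 < 2 → not met
4. use-of-force policy review 65 days ago vs limit 60 → not met
5. certified firearms instructors 1 < 3 → not met
6. assault-and-battery coverage $275,000 < $375,000 → not met
7. employee dishonesty bond $55,000 < $80,000 → not met
8. condition 'uses patrol vehicles' holds; client-site audit 580 days ago vs limit 540 → not met
9. incident-reporting audit 1046 days ago vs limit 730 → not met
10. uniform insignia approval absent → not met
11. guard registration renewal 53 days ago vs limit 60 → met
12. background re-screening 249 days ago vs limit 180 → not met
Not met: 2, 3, 4, 5, 6, 7, 8, 9, 10, 12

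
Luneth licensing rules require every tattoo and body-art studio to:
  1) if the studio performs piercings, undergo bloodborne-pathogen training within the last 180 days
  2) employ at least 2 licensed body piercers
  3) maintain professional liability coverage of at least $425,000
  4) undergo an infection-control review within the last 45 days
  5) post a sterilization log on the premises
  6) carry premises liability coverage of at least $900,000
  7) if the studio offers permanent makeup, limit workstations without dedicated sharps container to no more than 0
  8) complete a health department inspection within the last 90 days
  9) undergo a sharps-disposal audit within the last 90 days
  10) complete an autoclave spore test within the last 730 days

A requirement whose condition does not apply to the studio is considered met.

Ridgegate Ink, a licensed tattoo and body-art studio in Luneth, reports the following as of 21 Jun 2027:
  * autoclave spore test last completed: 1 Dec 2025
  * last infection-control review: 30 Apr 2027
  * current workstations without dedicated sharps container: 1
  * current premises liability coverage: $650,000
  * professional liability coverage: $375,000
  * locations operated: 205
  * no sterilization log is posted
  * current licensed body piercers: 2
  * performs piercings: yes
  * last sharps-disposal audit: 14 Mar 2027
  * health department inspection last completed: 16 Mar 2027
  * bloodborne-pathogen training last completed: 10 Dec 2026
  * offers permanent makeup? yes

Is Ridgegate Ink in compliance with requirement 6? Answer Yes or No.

6. premises liability coverage $650,000 < $900,000 → not met

No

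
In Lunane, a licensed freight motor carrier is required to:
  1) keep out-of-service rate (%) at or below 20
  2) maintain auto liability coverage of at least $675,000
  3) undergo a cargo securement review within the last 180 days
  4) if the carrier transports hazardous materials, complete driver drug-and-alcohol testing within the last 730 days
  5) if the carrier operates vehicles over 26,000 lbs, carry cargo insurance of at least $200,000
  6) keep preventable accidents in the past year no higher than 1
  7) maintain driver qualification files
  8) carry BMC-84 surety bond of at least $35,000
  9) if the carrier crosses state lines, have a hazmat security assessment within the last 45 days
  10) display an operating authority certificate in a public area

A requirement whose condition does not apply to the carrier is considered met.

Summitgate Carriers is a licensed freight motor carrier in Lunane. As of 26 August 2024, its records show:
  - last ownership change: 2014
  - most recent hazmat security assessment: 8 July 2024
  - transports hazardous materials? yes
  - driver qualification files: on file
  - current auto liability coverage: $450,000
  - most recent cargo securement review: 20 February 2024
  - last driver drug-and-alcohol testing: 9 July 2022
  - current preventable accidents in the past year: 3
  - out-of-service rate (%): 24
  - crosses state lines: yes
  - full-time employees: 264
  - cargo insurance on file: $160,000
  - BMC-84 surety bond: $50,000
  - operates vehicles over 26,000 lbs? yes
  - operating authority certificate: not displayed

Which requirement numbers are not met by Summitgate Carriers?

1, 2, 3, 4, 5, 6, 9, 10

1. out-of-service rate (%) 24 > 20 → not met
2. auto liability coverage $450,000 < $675,000 → not met
3. cargo securement review 188 days ago vs limit 180 → not met
4. condition 'transports hazardous materials' holds; driver drug-and-alcohol testing 779 days ago vs limit 730 → not met
5. condition 'operates vehicles over 26,000 lbs' holds; cargo insurance $160,000 < $200,000 → not met
6. preventable accidents in the past year 3 > 1 → not met
7. driver qualification files present → met
8. BMC-84 surety bond $50,000 ≥ $35,000 → met
9. condition 'crosses state lines' holds; hazmat security assessment 49 days ago vs limit 45 → not met
10. operating authority certificate absent → not met
Not met: 1, 2, 3, 4, 5, 6, 9, 10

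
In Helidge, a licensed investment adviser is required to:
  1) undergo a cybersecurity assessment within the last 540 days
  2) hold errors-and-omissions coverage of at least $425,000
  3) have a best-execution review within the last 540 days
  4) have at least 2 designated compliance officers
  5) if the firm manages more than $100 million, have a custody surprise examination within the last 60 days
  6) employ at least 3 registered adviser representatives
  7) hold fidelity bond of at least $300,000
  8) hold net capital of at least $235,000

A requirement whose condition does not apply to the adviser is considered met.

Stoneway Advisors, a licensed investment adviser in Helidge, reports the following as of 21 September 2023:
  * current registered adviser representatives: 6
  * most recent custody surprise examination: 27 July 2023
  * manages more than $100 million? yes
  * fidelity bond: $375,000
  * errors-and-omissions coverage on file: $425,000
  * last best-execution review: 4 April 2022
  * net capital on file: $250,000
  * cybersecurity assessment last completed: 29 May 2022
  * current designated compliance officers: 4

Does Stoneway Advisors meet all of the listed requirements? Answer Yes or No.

Yes

1. cybersecurity assessment 480 days ago vs limit 540 → met
2. errors-and-omissions coverage $425,000 ≥ $425,000 → met
3. best-execution review 535 days ago vs limit 540 → met
4. designated compliance officers 4 ≥ 2 → met
5. condition 'manages more than $100 million' holds; custody surprise examination 56 days ago vs limit 60 → met
6. registered adviser representatives 6 ≥ 3 → met
7. fidelity bond $375,000 ≥ $300,000 → met
8. net capital $250,000 ≥ $235,000 → met
All met.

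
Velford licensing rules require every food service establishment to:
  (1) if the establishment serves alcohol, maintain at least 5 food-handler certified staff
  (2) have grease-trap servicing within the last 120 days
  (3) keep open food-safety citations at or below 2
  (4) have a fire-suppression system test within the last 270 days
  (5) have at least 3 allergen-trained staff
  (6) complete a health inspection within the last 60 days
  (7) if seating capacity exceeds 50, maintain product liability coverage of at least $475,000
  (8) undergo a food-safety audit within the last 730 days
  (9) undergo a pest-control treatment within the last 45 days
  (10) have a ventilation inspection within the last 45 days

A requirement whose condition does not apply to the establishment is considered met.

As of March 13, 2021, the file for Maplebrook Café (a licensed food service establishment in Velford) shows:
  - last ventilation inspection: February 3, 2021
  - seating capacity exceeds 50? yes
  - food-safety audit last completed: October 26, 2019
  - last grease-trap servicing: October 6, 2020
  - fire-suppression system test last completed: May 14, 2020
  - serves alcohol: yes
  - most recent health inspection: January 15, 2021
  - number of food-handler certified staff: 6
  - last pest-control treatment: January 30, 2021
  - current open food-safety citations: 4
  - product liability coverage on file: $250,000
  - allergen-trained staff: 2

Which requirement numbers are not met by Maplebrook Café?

2, 3, 4, 5, 7

1. condition 'serves alcohol' holds; food-handler certified staff 6 ≥ 5 → met
2. grease-trap servicing 158 days ago vs limit 120 → not met
3. open food-safety citations 4 > 2 → not met
4. fire-suppression system test 303 days ago vs limit 270 → not met
5. allergen-trained staff 2 < 3 → not met
6. health inspection 57 days ago vs limit 60 → met
7. condition 'seating capacity exceeds 50' holds; product liability coverage $250,000 < $475,000 → not met
8. food-safety audit 504 days ago vs limit 730 → met
9. pest-control treatment 42 days ago vs limit 45 → met
10. ventilation inspection 38 days ago vs limit 45 → met
Not met: 2, 3, 4, 5, 7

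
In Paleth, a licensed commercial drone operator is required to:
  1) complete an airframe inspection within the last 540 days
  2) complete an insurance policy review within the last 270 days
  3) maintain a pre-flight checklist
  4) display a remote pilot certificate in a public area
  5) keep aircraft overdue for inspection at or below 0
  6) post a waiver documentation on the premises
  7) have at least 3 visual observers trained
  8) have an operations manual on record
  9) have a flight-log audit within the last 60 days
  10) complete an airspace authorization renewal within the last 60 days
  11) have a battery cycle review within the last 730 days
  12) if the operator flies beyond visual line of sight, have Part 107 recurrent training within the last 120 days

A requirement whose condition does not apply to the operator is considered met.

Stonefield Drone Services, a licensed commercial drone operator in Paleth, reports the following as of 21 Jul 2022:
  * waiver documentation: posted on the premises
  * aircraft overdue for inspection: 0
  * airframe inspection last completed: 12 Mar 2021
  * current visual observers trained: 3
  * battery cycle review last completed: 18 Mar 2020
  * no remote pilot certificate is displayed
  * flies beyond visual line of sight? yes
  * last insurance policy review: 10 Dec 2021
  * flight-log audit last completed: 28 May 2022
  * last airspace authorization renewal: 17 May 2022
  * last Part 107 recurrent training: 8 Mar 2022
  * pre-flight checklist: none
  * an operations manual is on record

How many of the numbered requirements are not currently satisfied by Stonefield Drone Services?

1. airframe inspection 496 days ago vs limit 540 → met
2. insurance policy review 223 days ago vs limit 270 → met
3. pre-flight checklist absent → not met
4. remote pilot certificate absent → not met
5. aircraft overdue for inspection 0 ≤ 0 → met
6. waiver documentation present → met
7. visual observers trained 3 ≥ 3 → met
8. operations manual present → met
9. flight-log audit 54 days ago vs limit 60 → met
10. airspace authorization renewal 65 days ago vs limit 60 → not met
11. battery cycle review 855 days ago vs limit 730 → not met
12. condition 'flies beyond visual line of sight' holds; Part 107 recurrent training 135 days ago vs limit 120 → not met
Not met: 5 of 12

5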